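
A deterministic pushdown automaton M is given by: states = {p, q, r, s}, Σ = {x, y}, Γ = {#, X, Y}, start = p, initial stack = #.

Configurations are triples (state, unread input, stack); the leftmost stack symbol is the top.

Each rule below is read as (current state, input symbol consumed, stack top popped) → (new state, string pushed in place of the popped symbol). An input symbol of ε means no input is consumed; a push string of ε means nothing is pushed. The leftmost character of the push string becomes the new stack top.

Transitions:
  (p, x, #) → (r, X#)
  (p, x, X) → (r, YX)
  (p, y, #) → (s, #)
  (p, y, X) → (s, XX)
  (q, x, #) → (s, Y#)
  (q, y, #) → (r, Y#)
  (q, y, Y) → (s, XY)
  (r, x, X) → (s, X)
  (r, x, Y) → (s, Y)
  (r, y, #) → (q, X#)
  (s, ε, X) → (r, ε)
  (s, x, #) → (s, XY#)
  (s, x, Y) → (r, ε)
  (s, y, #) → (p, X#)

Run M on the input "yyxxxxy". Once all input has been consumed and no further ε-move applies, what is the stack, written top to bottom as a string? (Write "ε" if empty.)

X#

(p, yyxxxxy, #) ⊢ (s, yxxxxy, #) ⊢ (p, xxxxy, X#) ⊢ (r, xxxy, YX#) ⊢ (s, xxy, YX#) ⊢ (r, xy, X#) ⊢ (s, y, X#) ⊢ (r, y, #) ⊢ (q, ε, X#)
All input consumed in state q with stack X#.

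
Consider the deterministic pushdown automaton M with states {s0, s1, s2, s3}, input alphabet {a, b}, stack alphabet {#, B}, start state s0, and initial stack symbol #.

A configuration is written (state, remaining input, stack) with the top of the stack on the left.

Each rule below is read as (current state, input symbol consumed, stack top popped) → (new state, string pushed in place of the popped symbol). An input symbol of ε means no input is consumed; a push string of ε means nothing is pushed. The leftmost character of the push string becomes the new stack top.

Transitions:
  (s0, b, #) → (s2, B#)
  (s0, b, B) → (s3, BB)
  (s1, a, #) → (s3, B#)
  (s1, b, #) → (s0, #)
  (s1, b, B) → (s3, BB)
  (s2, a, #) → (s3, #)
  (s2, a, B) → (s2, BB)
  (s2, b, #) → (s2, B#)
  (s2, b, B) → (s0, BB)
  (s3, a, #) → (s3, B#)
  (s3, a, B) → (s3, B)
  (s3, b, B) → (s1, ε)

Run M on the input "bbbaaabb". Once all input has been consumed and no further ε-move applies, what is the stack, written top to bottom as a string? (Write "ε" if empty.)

BBB#

(s0, bbbaaabb, #)
  read b, top #: go to s2, push B# → (s2, bbaaabb, B#)
  read b, top B: go to s0, push BB → (s0, baaabb, BB#)
  read b, top B: go to s3, push BB → (s3, aaabb, BBB#)
  read a, top B: go to s3, push B → (s3, aabb, BBB#)
  read a, top B: go to s3, push B → (s3, abb, BBB#)
  read a, top B: go to s3, push B → (s3, bb, BBB#)
  read b, top B: go to s1, push ε → (s1, b, BB#)
  read b, top B: go to s3, push BB → (s3, ε, BBB#)
All input consumed in state s3 with stack BBB#.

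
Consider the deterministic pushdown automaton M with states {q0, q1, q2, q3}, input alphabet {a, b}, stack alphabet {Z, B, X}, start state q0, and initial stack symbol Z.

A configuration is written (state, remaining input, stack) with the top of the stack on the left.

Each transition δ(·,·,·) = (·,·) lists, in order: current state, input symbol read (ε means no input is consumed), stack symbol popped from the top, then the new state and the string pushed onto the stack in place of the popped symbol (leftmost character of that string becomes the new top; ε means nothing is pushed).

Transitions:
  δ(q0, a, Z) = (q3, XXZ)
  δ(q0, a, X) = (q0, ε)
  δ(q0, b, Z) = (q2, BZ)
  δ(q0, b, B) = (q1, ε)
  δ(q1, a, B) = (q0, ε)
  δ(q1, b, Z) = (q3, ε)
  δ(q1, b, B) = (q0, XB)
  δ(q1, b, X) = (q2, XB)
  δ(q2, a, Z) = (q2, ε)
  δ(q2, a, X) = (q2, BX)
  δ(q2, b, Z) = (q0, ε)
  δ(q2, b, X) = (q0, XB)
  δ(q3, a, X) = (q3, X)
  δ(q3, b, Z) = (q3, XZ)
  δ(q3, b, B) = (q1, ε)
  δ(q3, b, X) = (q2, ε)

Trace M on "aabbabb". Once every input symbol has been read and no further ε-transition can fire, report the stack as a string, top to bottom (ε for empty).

ε

(q0, aabbabb, Z) ⊢ (q3, abbabb, XXZ) ⊢ (q3, bbabb, XXZ) ⊢ (q2, babb, XZ) ⊢ (q0, abb, XBZ) ⊢ (q0, bb, BZ) ⊢ (q1, b, Z) ⊢ (q3, ε, ε)
All input consumed in state q3 with stack ε.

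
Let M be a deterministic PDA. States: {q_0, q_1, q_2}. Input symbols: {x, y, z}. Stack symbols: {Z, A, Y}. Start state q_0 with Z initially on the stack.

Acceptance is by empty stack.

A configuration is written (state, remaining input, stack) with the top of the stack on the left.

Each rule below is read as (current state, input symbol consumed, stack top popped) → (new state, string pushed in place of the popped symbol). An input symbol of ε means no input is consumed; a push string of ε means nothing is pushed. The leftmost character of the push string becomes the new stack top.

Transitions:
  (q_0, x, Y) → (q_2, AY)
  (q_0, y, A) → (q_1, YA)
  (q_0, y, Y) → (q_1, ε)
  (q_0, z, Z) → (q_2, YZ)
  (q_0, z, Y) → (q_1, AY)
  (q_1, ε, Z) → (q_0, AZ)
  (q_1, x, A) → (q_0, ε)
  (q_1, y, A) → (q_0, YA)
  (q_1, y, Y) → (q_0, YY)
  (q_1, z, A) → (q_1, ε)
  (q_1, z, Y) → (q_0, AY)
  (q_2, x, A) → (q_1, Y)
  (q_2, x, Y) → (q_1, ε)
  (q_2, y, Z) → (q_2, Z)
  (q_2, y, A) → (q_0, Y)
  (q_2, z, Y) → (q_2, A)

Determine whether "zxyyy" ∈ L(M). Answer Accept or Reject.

Reject

(q_0, zxyyy, Z)
  read z, top Z: go to q_2, push YZ → (q_2, xyyy, YZ)
  read x, top Y: go to q_1, push ε → (q_1, yyy, Z)
  ε-move, top Z: go to q_0, push AZ → (q_0, yyy, AZ)
  read y, top A: go to q_1, push YA → (q_1, yy, YAZ)
  read y, top Y: go to q_0, push YY → (q_0, y, YYAZ)
  read y, top Y: go to q_1, push ε → (q_1, ε, YAZ)
All input consumed; stack is YAZ, not empty, and no further ε-move applies.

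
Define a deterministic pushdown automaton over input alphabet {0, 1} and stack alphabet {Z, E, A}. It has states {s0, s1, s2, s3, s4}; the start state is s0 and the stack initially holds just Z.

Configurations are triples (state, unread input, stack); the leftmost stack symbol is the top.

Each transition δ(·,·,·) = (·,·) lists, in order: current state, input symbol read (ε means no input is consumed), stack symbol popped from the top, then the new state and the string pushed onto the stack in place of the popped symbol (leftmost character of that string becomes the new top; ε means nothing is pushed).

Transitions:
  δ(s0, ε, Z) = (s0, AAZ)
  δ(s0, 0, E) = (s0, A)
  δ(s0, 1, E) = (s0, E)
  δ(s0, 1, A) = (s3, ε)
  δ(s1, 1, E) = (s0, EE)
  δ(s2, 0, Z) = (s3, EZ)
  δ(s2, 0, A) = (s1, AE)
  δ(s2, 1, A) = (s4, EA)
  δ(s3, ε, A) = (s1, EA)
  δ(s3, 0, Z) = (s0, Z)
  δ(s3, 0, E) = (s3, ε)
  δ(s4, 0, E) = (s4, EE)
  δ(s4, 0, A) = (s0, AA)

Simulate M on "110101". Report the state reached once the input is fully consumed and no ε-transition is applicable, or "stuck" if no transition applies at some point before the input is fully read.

s0

(s0, 110101, Z)
  ε-move, top Z: go to s0, push AAZ → (s0, 110101, AAZ)
  read 1, top A: go to s3, push ε → (s3, 10101, AZ)
  ε-move, top A: go to s1, push EA → (s1, 10101, EAZ)
  read 1, top E: go to s0, push EE → (s0, 0101, EEAZ)
  read 0, top E: go to s0, push A → (s0, 101, AEAZ)
  read 1, top A: go to s3, push ε → (s3, 01, EAZ)
  read 0, top E: go to s3, push ε → (s3, 1, AZ)
  ε-move, top A: go to s1, push EA → (s1, 1, EAZ)
  read 1, top E: go to s0, push EE → (s0, ε, EEAZ)
All input consumed; M is in state s0.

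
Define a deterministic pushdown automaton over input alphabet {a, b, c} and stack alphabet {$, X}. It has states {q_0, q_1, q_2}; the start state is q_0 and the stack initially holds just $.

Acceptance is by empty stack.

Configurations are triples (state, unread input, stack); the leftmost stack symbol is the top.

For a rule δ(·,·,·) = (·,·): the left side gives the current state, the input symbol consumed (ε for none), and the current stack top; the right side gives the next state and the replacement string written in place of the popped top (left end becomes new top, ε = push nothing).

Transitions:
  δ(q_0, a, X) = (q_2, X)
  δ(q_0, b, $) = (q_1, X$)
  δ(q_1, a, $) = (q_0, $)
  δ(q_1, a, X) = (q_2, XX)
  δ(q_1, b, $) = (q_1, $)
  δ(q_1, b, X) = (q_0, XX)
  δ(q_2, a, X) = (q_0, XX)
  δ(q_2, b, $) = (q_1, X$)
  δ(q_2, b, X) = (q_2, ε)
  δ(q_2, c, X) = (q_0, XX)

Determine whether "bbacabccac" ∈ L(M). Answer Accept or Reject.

Reject

(q_0, bbacabccac, $)
  read b, top $: go to q_1, push X$ → (q_1, bacabccac, X$)
  read b, top X: go to q_0, push XX → (q_0, acabccac, XX$)
  read a, top X: go to q_2, push X → (q_2, cabccac, XX$)
  read c, top X: go to q_0, push XX → (q_0, abccac, XXX$)
  read a, top X: go to q_2, push X → (q_2, bccac, XXX$)
  read b, top X: go to q_2, push ε → (q_2, ccac, XX$)
  read c, top X: go to q_0, push XX → (q_0, cac, XXX$)
No transition applies at (q_0, cac, XXX$); input not fully consumed.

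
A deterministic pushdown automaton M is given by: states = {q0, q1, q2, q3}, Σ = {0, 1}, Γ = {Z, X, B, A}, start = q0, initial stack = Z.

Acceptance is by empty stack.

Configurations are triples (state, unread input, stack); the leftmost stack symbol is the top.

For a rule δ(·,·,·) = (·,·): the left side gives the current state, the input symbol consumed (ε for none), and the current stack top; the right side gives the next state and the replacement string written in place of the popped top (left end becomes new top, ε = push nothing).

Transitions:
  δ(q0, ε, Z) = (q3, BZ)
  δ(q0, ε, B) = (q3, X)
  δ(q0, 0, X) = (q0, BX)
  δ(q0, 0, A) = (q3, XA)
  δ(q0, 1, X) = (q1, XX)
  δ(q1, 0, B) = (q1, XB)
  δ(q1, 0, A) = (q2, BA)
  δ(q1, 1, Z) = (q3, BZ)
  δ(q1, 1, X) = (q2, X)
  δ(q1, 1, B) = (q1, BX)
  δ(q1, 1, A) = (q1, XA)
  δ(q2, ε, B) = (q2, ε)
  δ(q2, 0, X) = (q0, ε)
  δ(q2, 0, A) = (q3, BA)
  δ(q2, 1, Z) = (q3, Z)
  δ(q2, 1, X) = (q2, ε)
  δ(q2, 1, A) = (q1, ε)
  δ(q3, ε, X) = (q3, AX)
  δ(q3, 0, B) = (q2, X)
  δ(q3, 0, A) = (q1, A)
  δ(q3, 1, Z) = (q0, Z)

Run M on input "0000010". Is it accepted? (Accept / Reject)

Reject

(q0, 0000010, Z)
  ε-move, top Z: go to q3, push BZ → (q3, 0000010, BZ)
  read 0, top B: go to q2, push X → (q2, 000010, XZ)
  read 0, top X: go to q0, push ε → (q0, 00010, Z)
  ε-move, top Z: go to q3, push BZ → (q3, 00010, BZ)
  read 0, top B: go to q2, push X → (q2, 0010, XZ)
  read 0, top X: go to q0, push ε → (q0, 010, Z)
  ε-move, top Z: go to q3, push BZ → (q3, 010, BZ)
  read 0, top B: go to q2, push X → (q2, 10, XZ)
  read 1, top X: go to q2, push ε → (q2, 0, Z)
No transition applies at (q2, 0, Z); input not fully consumed.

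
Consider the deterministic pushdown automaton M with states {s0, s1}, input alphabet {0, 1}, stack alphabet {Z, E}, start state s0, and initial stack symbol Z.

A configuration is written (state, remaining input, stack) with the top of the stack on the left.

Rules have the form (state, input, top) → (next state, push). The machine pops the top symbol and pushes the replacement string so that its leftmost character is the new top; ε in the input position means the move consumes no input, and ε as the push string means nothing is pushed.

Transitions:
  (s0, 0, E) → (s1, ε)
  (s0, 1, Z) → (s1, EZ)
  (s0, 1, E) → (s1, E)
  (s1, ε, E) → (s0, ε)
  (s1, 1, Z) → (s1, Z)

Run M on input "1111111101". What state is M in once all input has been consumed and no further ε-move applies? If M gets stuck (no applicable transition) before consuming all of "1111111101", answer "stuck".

stuck

(s0, 1111111101, Z) ⊢ (s1, 111111101, EZ) ⊢ (s0, 111111101, Z) ⊢ (s1, 11111101, EZ) ⊢ (s0, 11111101, Z) ⊢ (s1, 1111101, EZ) ⊢ (s0, 1111101, Z) ⊢ (s1, 111101, EZ) ⊢ (s0, 111101, Z) ⊢ (s1, 11101, EZ) ⊢ (s0, 11101, Z) ⊢ (s1, 1101, EZ) ⊢ (s0, 1101, Z) ⊢ (s1, 101, EZ) ⊢ (s0, 101, Z) ⊢ (s1, 01, EZ) ⊢ (s0, 01, Z)
No transition for (s0, 0, top Z); M blocks with input 01 remaining.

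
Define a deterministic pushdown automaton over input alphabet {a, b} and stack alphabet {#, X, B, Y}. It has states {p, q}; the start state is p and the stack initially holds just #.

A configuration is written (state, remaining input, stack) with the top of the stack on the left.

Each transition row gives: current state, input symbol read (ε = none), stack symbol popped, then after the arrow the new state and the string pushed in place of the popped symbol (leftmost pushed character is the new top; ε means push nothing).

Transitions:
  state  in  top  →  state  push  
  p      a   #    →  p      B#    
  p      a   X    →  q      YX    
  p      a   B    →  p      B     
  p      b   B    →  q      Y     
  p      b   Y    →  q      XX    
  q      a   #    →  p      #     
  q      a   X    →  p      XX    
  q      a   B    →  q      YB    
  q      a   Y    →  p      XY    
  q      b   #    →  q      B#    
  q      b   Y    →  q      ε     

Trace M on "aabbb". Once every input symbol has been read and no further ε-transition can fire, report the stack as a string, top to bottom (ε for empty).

B#

(p, aabbb, #)
  read a, top #: go to p, push B# → (p, abbb, B#)
  read a, top B: go to p, push B → (p, bbb, B#)
  read b, top B: go to q, push Y → (q, bb, Y#)
  read b, top Y: go to q, push ε → (q, b, #)
  read b, top #: go to q, push B# → (q, ε, B#)
All input consumed in state q with stack B#.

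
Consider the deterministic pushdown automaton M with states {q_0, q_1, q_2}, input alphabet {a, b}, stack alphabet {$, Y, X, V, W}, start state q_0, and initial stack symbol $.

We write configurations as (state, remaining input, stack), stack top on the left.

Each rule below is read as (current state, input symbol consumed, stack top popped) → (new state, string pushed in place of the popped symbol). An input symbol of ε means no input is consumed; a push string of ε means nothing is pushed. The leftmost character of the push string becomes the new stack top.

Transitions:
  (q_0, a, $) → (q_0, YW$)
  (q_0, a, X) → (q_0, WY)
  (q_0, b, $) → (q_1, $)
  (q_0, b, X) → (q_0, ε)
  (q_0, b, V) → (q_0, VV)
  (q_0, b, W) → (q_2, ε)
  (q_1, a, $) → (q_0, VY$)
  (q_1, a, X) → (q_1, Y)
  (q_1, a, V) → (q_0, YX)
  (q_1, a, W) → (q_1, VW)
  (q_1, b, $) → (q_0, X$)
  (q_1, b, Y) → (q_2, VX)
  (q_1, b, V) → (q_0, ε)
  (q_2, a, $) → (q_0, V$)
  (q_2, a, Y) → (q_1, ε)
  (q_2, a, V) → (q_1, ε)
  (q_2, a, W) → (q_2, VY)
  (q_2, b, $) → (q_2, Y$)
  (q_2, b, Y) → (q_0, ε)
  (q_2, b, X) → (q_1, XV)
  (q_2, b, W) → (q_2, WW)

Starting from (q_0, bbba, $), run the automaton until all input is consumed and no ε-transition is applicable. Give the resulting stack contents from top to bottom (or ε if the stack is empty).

YW$

(q_0, bbba, $) ⊢ (q_1, bba, $) ⊢ (q_0, ba, X$) ⊢ (q_0, a, $) ⊢ (q_0, ε, YW$)
All input consumed in state q_0 with stack YW$.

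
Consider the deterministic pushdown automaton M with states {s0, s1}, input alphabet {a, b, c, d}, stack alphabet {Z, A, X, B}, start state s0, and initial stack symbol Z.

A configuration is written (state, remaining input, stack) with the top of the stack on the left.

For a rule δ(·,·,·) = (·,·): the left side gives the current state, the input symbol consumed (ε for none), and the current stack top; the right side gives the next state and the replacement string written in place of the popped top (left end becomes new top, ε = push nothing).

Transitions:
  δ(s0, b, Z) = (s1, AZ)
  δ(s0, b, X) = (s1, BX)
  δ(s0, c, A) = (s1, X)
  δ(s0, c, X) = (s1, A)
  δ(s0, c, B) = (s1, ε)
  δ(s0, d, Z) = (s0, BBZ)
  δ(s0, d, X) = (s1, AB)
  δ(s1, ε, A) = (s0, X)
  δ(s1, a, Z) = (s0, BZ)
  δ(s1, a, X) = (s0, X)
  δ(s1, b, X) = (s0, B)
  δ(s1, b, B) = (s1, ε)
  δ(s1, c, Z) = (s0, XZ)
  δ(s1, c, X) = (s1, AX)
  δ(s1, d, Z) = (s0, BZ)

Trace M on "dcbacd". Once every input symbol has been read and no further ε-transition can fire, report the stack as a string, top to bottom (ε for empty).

(s0, dcbacd, Z) ⊢ (s0, cbacd, BBZ) ⊢ (s1, bacd, BZ) ⊢ (s1, acd, Z) ⊢ (s0, cd, BZ) ⊢ (s1, d, Z) ⊢ (s0, ε, BZ)
All input consumed in state s0 with stack BZ.

BZ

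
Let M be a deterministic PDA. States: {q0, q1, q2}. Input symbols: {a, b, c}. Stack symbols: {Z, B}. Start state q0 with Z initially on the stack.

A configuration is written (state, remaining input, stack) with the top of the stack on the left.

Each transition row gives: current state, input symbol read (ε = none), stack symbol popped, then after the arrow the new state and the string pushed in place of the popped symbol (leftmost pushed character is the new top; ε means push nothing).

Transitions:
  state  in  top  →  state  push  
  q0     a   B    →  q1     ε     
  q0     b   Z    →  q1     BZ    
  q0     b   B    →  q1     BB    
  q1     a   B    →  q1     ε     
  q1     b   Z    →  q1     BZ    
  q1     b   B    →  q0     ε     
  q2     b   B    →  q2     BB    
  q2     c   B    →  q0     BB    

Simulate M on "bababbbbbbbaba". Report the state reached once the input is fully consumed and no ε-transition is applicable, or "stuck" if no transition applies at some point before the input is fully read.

q1

(q0, bababbbbbbbaba, Z)
  read b, top Z: go to q1, push BZ → (q1, ababbbbbbbaba, BZ)
  read a, top B: go to q1, push ε → (q1, babbbbbbbaba, Z)
  read b, top Z: go to q1, push BZ → (q1, abbbbbbbaba, BZ)
  read a, top B: go to q1, push ε → (q1, bbbbbbbaba, Z)
  read b, top Z: go to q1, push BZ → (q1, bbbbbbaba, BZ)
  read b, top B: go to q0, push ε → (q0, bbbbbaba, Z)
  read b, top Z: go to q1, push BZ → (q1, bbbbaba, BZ)
  read b, top B: go to q0, push ε → (q0, bbbaba, Z)
  read b, top Z: go to q1, push BZ → (q1, bbaba, BZ)
  read b, top B: go to q0, push ε → (q0, baba, Z)
  read b, top Z: go to q1, push BZ → (q1, aba, BZ)
  read a, top B: go to q1, push ε → (q1, ba, Z)
  read b, top Z: go to q1, push BZ → (q1, a, BZ)
  read a, top B: go to q1, push ε → (q1, ε, Z)
All input consumed; M is in state q1.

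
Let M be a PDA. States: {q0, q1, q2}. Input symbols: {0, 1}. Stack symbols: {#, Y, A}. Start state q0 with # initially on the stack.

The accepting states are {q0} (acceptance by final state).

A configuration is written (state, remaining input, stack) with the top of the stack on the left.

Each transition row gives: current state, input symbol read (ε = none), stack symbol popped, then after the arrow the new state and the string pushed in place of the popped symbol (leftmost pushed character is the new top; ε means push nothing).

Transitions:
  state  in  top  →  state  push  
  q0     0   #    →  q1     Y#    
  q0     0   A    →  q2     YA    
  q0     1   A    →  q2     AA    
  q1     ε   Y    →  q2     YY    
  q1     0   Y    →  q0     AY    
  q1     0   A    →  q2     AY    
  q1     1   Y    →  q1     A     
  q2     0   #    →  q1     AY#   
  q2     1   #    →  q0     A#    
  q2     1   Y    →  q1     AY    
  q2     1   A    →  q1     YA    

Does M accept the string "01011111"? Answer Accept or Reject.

No computation consumes all input and reaches a final state.

Reject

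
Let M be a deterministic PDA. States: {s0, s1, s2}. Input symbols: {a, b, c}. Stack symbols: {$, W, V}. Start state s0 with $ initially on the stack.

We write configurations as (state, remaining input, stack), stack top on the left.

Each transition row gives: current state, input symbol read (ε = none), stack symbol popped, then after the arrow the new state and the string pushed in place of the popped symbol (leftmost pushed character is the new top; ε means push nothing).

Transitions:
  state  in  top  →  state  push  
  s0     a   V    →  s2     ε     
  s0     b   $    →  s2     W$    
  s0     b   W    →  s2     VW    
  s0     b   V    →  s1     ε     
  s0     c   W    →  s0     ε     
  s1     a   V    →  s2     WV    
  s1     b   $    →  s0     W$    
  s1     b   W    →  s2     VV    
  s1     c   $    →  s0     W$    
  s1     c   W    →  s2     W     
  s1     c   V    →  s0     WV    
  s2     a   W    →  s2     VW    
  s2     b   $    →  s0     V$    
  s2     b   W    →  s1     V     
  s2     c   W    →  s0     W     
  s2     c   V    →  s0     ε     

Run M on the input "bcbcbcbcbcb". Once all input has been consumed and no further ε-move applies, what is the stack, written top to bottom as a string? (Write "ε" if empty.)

(s0, bcbcbcbcbcb, $)
  read b, top $: go to s2, push W$ → (s2, cbcbcbcbcb, W$)
  read c, top W: go to s0, push W → (s0, bcbcbcbcb, W$)
  read b, top W: go to s2, push VW → (s2, cbcbcbcb, VW$)
  read c, top V: go to s0, push ε → (s0, bcbcbcb, W$)
  read b, top W: go to s2, push VW → (s2, cbcbcb, VW$)
  read c, top V: go to s0, push ε → (s0, bcbcb, W$)
  read b, top W: go to s2, push VW → (s2, cbcb, VW$)
  read c, top V: go to s0, push ε → (s0, bcb, W$)
  read b, top W: go to s2, push VW → (s2, cb, VW$)
  read c, top V: go to s0, push ε → (s0, b, W$)
  read b, top W: go to s2, push VW → (s2, ε, VW$)
All input consumed in state s2 with stack VW$.

VW$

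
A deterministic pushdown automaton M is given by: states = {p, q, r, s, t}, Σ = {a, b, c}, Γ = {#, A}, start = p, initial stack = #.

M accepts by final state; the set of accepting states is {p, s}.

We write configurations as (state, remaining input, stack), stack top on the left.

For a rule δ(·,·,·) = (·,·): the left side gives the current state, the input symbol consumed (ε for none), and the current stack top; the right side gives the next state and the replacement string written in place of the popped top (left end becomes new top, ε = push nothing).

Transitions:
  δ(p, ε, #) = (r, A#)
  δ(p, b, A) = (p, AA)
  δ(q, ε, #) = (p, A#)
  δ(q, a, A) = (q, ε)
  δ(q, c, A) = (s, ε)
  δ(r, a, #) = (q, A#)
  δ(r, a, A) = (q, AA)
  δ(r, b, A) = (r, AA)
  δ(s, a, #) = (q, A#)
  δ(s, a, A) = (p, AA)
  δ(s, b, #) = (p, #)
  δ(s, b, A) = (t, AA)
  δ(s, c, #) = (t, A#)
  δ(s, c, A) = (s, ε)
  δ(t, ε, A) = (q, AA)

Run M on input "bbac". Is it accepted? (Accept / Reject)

Accept

(p, bbac, #) ⊢ (r, bbac, A#) ⊢ (r, bac, AA#) ⊢ (r, ac, AAA#) ⊢ (q, c, AAAA#) ⊢ (s, ε, AAA#)
All input consumed; state s ∈ F.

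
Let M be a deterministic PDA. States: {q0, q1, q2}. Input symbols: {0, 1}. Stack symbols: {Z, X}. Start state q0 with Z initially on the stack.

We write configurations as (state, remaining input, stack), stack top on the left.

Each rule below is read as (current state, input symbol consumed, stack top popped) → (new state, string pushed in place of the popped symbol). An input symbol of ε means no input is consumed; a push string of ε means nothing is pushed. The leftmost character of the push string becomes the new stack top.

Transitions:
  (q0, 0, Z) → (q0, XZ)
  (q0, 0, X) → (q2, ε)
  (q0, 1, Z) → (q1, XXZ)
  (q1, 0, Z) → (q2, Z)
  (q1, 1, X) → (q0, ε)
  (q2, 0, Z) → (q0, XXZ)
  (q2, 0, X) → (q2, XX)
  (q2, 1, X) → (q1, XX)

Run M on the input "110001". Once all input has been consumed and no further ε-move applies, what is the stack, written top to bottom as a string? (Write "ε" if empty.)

XXZ

(q0, 110001, Z)
  read 1, top Z: go to q1, push XXZ → (q1, 10001, XXZ)
  read 1, top X: go to q0, push ε → (q0, 0001, XZ)
  read 0, top X: go to q2, push ε → (q2, 001, Z)
  read 0, top Z: go to q0, push XXZ → (q0, 01, XXZ)
  read 0, top X: go to q2, push ε → (q2, 1, XZ)
  read 1, top X: go to q1, push XX → (q1, ε, XXZ)
All input consumed in state q1 with stack XXZ.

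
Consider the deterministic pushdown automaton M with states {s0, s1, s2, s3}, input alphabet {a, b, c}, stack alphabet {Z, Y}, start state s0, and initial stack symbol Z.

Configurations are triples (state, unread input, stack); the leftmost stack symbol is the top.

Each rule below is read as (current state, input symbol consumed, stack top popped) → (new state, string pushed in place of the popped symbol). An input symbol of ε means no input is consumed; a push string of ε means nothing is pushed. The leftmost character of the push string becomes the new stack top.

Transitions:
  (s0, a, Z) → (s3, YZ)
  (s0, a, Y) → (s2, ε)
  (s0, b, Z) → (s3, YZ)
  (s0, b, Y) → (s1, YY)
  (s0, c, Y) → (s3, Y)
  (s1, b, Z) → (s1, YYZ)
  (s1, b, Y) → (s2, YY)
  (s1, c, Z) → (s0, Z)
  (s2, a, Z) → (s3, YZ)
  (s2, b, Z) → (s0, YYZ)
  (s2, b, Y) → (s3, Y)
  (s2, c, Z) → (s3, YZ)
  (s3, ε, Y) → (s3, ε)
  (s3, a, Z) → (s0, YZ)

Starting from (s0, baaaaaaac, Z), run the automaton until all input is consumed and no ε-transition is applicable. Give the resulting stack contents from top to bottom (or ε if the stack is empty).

Z

(s0, baaaaaaac, Z)
  read b, top Z: go to s3, push YZ → (s3, aaaaaaac, YZ)
  ε-move, top Y: go to s3, push ε → (s3, aaaaaaac, Z)
  read a, top Z: go to s0, push YZ → (s0, aaaaaac, YZ)
  read a, top Y: go to s2, push ε → (s2, aaaaac, Z)
  read a, top Z: go to s3, push YZ → (s3, aaaac, YZ)
  ε-move, top Y: go to s3, push ε → (s3, aaaac, Z)
  read a, top Z: go to s0, push YZ → (s0, aaac, YZ)
  read a, top Y: go to s2, push ε → (s2, aac, Z)
  read a, top Z: go to s3, push YZ → (s3, ac, YZ)
  ε-move, top Y: go to s3, push ε → (s3, ac, Z)
  read a, top Z: go to s0, push YZ → (s0, c, YZ)
  read c, top Y: go to s3, push Y → (s3, ε, YZ)
  ε-move, top Y: go to s3, push ε → (s3, ε, Z)
All input consumed in state s3 with stack Z.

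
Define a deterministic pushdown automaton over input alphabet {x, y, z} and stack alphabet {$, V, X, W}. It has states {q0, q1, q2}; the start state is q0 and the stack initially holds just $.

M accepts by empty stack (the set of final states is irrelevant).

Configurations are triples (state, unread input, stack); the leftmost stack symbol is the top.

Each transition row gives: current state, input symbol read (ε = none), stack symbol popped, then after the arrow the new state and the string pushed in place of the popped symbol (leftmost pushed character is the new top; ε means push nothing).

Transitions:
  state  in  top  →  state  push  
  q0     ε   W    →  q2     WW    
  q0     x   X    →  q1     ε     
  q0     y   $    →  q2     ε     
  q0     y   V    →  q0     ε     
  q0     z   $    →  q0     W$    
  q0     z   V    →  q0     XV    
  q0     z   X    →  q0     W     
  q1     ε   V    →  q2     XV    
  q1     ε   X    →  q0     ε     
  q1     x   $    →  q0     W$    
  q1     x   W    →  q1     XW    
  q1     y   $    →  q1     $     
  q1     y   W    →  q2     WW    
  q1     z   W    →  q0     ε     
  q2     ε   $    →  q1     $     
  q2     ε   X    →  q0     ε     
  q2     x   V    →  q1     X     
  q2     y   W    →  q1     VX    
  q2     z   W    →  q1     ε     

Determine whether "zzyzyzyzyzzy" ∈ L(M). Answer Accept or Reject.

Accept

(q0, zzyzyzyzyzzy, $)
  read z, top $: go to q0, push W$ → (q0, zyzyzyzyzzy, W$)
  ε-move, top W: go to q2, push WW → (q2, zyzyzyzyzzy, WW$)
  read z, top W: go to q1, push ε → (q1, yzyzyzyzzy, W$)
  read y, top W: go to q2, push WW → (q2, zyzyzyzzy, WW$)
  read z, top W: go to q1, push ε → (q1, yzyzyzzy, W$)
  read y, top W: go to q2, push WW → (q2, zyzyzzy, WW$)
  read z, top W: go to q1, push ε → (q1, yzyzzy, W$)
  read y, top W: go to q2, push WW → (q2, zyzzy, WW$)
  read z, top W: go to q1, push ε → (q1, yzzy, W$)
  read y, top W: go to q2, push WW → (q2, zzy, WW$)
  read z, top W: go to q1, push ε → (q1, zy, W$)
  read z, top W: go to q0, push ε → (q0, y, $)
  read y, top $: go to q2, push ε → (q2, ε, ε)
All input consumed and the stack is empty.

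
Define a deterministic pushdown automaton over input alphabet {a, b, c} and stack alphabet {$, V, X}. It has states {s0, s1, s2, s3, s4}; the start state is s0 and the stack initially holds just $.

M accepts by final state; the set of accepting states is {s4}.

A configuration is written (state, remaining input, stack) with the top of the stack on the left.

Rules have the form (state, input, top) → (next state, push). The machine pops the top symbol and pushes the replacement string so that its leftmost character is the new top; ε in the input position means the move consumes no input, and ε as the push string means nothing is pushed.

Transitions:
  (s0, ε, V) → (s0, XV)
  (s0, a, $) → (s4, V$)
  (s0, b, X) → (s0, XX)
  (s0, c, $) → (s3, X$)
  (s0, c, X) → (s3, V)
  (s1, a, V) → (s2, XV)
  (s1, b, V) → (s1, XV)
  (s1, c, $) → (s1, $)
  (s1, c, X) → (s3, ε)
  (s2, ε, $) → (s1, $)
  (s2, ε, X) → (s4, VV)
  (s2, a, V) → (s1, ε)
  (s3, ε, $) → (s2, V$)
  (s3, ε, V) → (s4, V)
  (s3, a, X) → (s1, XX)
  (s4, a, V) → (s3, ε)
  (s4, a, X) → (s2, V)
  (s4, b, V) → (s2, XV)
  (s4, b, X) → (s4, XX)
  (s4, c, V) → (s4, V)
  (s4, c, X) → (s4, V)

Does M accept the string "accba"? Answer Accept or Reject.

(s0, accba, $)
  read a, top $: go to s4, push V$ → (s4, ccba, V$)
  read c, top V: go to s4, push V → (s4, cba, V$)
  read c, top V: go to s4, push V → (s4, ba, V$)
  read b, top V: go to s2, push XV → (s2, a, XV$)
  ε-move, top X: go to s4, push VV → (s4, a, VVV$)
  read a, top V: go to s3, push ε → (s3, ε, VV$)
  ε-move, top V: go to s4, push V → (s4, ε, VV$)
All input consumed; state s4 ∈ F.

Accept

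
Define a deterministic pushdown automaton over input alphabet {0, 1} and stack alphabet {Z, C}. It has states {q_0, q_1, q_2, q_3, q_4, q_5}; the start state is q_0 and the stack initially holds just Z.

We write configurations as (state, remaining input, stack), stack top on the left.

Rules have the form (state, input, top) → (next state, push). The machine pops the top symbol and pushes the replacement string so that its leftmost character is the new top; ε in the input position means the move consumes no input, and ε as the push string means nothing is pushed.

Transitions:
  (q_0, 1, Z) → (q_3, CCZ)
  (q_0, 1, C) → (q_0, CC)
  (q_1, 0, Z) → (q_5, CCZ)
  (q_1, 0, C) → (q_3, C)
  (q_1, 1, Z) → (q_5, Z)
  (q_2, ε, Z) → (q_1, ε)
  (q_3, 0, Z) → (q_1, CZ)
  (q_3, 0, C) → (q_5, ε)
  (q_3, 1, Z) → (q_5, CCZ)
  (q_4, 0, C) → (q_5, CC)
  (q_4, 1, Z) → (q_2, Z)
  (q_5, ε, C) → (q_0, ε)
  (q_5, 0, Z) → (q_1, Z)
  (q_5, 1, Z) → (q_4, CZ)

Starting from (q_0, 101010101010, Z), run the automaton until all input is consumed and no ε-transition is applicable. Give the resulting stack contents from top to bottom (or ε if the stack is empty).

(q_0, 101010101010, Z)
  read 1, top Z: go to q_3, push CCZ → (q_3, 01010101010, CCZ)
  read 0, top C: go to q_5, push ε → (q_5, 1010101010, CZ)
  ε-move, top C: go to q_0, push ε → (q_0, 1010101010, Z)
  read 1, top Z: go to q_3, push CCZ → (q_3, 010101010, CCZ)
  read 0, top C: go to q_5, push ε → (q_5, 10101010, CZ)
  ε-move, top C: go to q_0, push ε → (q_0, 10101010, Z)
  read 1, top Z: go to q_3, push CCZ → (q_3, 0101010, CCZ)
  read 0, top C: go to q_5, push ε → (q_5, 101010, CZ)
  ε-move, top C: go to q_0, push ε → (q_0, 101010, Z)
  read 1, top Z: go to q_3, push CCZ → (q_3, 01010, CCZ)
  read 0, top C: go to q_5, push ε → (q_5, 1010, CZ)
  ε-move, top C: go to q_0, push ε → (q_0, 1010, Z)
  read 1, top Z: go to q_3, push CCZ → (q_3, 010, CCZ)
  read 0, top C: go to q_5, push ε → (q_5, 10, CZ)
  ε-move, top C: go to q_0, push ε → (q_0, 10, Z)
  read 1, top Z: go to q_3, push CCZ → (q_3, 0, CCZ)
  read 0, top C: go to q_5, push ε → (q_5, ε, CZ)
  ε-move, top C: go to q_0, push ε → (q_0, ε, Z)
All input consumed in state q_0 with stack Z.

Z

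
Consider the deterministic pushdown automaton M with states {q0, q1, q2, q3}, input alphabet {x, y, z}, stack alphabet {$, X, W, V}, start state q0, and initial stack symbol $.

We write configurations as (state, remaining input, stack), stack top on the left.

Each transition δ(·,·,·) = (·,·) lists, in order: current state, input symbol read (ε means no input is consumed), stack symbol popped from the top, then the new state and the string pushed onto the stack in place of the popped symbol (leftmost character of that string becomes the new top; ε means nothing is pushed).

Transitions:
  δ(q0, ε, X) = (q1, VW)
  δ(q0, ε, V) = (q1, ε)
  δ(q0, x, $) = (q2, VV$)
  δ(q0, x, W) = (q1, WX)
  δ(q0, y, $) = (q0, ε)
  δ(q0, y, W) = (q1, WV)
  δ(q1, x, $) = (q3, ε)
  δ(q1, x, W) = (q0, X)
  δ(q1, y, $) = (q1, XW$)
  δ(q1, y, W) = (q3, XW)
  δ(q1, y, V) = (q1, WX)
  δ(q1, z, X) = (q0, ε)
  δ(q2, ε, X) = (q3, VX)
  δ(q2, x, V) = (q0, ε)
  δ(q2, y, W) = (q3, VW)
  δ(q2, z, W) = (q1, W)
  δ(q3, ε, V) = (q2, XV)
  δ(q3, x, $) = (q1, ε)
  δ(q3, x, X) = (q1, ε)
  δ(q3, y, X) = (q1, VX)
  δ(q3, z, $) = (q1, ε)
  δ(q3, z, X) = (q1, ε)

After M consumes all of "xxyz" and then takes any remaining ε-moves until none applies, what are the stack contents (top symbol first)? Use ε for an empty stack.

(q0, xxyz, $) ⊢ (q2, xyz, VV$) ⊢ (q0, yz, V$) ⊢ (q1, yz, $) ⊢ (q1, z, XW$) ⊢ (q0, ε, W$)
All input consumed in state q0 with stack W$.

W$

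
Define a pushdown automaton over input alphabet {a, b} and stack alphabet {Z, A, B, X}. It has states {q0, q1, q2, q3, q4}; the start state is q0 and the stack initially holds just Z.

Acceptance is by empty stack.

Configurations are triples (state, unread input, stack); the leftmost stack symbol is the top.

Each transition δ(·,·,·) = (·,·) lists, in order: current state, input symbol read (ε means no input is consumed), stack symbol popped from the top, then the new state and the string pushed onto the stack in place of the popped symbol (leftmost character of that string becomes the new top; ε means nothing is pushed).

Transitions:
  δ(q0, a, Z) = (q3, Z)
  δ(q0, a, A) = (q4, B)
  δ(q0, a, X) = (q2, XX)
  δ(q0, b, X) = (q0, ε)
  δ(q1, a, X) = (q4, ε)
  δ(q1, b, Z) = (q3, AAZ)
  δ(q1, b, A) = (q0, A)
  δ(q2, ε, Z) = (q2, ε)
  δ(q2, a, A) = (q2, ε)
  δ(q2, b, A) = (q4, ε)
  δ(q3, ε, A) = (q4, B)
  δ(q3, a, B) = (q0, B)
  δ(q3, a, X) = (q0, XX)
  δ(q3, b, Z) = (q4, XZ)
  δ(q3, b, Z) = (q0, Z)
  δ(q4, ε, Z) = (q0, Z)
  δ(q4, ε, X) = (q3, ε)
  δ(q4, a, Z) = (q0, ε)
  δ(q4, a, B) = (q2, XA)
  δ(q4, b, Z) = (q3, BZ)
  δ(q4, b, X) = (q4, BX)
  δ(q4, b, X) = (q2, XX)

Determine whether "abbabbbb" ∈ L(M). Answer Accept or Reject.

Reject

No computation consumes all input and empties the stack.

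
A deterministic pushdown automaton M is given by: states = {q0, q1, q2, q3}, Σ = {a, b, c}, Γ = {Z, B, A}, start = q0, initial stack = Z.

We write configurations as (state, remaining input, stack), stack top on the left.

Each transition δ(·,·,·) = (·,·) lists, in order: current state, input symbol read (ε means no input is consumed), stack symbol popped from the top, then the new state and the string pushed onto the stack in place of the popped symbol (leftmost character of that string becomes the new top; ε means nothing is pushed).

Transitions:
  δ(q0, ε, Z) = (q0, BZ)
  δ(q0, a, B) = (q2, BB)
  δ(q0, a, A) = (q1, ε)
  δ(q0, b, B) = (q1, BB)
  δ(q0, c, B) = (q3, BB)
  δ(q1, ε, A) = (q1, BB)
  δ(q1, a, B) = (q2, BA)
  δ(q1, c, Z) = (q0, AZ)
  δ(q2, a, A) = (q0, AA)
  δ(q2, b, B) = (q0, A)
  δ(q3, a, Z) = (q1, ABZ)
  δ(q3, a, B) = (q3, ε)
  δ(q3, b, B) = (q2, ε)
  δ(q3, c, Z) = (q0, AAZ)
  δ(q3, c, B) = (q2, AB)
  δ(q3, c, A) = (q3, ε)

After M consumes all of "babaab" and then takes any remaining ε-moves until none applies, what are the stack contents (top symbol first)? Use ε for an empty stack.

(q0, babaab, Z) ⊢ (q0, babaab, BZ) ⊢ (q1, abaab, BBZ) ⊢ (q2, baab, BABZ) ⊢ (q0, aab, AABZ) ⊢ (q1, ab, ABZ) ⊢ (q1, ab, BBBZ) ⊢ (q2, b, BABBZ) ⊢ (q0, ε, AABBZ)
All input consumed in state q0 with stack AABBZ.

AABBZ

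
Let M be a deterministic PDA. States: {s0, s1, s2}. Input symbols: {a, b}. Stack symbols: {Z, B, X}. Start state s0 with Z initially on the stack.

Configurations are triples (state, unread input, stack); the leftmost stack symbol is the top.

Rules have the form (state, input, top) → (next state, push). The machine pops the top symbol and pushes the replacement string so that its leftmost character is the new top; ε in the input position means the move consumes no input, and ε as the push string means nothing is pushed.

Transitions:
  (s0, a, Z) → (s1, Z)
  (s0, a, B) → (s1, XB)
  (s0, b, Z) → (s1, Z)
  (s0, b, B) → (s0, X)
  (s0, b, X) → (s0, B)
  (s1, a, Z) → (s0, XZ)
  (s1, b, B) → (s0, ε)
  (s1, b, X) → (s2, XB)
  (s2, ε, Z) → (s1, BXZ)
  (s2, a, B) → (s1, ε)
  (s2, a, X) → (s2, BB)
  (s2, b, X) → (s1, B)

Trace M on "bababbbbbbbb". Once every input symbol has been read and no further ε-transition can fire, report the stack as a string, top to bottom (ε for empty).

(s0, bababbbbbbbb, Z)
  read b, top Z: go to s1, push Z → (s1, ababbbbbbbb, Z)
  read a, top Z: go to s0, push XZ → (s0, babbbbbbbb, XZ)
  read b, top X: go to s0, push B → (s0, abbbbbbbb, BZ)
  read a, top B: go to s1, push XB → (s1, bbbbbbbb, XBZ)
  read b, top X: go to s2, push XB → (s2, bbbbbbb, XBBZ)
  read b, top X: go to s1, push B → (s1, bbbbbb, BBBZ)
  read b, top B: go to s0, push ε → (s0, bbbbb, BBZ)
  read b, top B: go to s0, push X → (s0, bbbb, XBZ)
  read b, top X: go to s0, push B → (s0, bbb, BBZ)
  read b, top B: go to s0, push X → (s0, bb, XBZ)
  read b, top X: go to s0, push B → (s0, b, BBZ)
  read b, top B: go to s0, push X → (s0, ε, XBZ)
All input consumed in state s0 with stack XBZ.

XBZ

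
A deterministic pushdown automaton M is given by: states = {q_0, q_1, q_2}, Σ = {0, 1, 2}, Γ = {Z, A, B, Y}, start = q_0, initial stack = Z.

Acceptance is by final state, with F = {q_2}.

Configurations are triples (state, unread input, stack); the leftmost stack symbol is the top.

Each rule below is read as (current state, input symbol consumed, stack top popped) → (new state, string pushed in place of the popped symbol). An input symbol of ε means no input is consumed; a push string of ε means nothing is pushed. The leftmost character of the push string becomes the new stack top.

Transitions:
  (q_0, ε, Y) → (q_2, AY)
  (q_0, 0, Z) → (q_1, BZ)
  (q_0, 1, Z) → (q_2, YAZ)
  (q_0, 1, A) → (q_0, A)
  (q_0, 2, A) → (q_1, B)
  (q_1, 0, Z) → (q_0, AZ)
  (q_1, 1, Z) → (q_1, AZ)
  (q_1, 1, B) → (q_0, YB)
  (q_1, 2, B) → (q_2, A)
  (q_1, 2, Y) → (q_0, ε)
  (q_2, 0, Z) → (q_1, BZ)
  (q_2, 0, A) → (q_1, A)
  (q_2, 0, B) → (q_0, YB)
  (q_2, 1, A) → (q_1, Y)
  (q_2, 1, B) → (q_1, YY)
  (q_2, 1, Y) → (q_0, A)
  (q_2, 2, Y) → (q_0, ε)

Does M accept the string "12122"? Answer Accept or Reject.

Accept

(q_0, 12122, Z)
  read 1, top Z: go to q_2, push YAZ → (q_2, 2122, YAZ)
  read 2, top Y: go to q_0, push ε → (q_0, 122, AZ)
  read 1, top A: go to q_0, push A → (q_0, 22, AZ)
  read 2, top A: go to q_1, push B → (q_1, 2, BZ)
  read 2, top B: go to q_2, push A → (q_2, ε, AZ)
All input consumed; state q_2 ∈ F.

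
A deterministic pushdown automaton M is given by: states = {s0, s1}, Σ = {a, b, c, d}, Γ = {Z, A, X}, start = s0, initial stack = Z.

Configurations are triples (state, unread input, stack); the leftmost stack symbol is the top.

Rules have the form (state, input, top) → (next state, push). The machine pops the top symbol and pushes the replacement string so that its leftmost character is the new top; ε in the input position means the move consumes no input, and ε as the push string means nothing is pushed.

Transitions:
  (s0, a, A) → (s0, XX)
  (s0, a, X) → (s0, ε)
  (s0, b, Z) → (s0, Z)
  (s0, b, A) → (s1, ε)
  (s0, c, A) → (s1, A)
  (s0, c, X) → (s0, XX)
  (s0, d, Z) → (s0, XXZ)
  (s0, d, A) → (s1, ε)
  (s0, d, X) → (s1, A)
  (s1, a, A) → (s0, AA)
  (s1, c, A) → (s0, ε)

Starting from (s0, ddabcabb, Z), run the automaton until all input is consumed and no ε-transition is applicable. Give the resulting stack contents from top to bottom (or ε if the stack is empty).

(s0, ddabcabb, Z)
  read d, top Z: go to s0, push XXZ → (s0, dabcabb, XXZ)
  read d, top X: go to s1, push A → (s1, abcabb, AXZ)
  read a, top A: go to s0, push AA → (s0, bcabb, AAXZ)
  read b, top A: go to s1, push ε → (s1, cabb, AXZ)
  read c, top A: go to s0, push ε → (s0, abb, XZ)
  read a, top X: go to s0, push ε → (s0, bb, Z)
  read b, top Z: go to s0, push Z → (s0, b, Z)
  read b, top Z: go to s0, push Z → (s0, ε, Z)
All input consumed in state s0 with stack Z.

Z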